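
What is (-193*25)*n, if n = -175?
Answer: 844375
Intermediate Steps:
(-193*25)*n = -193*25*(-175) = -4825*(-175) = 844375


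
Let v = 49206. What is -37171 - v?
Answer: -86377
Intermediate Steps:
-37171 - v = -37171 - 1*49206 = -37171 - 49206 = -86377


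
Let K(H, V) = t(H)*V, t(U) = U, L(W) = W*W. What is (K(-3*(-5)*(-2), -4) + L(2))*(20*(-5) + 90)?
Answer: -1240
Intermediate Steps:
L(W) = W²
K(H, V) = H*V
(K(-3*(-5)*(-2), -4) + L(2))*(20*(-5) + 90) = ((-3*(-5)*(-2))*(-4) + 2²)*(20*(-5) + 90) = ((15*(-2))*(-4) + 4)*(-100 + 90) = (-30*(-4) + 4)*(-10) = (120 + 4)*(-10) = 124*(-10) = -1240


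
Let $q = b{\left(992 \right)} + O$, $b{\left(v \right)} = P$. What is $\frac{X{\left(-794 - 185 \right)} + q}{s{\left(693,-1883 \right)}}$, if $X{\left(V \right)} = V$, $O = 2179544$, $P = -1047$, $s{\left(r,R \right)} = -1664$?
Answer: $- \frac{1088759}{832} \approx -1308.6$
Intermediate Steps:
$b{\left(v \right)} = -1047$
$q = 2178497$ ($q = -1047 + 2179544 = 2178497$)
$\frac{X{\left(-794 - 185 \right)} + q}{s{\left(693,-1883 \right)}} = \frac{\left(-794 - 185\right) + 2178497}{-1664} = \left(-979 + 2178497\right) \left(- \frac{1}{1664}\right) = 2177518 \left(- \frac{1}{1664}\right) = - \frac{1088759}{832}$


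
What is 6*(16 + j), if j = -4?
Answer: 72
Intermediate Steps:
6*(16 + j) = 6*(16 - 4) = 6*12 = 72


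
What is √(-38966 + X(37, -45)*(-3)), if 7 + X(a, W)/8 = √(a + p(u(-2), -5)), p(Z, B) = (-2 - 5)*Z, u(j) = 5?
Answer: √(-38798 - 24*√2) ≈ 197.06*I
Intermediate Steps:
p(Z, B) = -7*Z
X(a, W) = -56 + 8*√(-35 + a) (X(a, W) = -56 + 8*√(a - 7*5) = -56 + 8*√(a - 35) = -56 + 8*√(-35 + a))
√(-38966 + X(37, -45)*(-3)) = √(-38966 + (-56 + 8*√(-35 + 37))*(-3)) = √(-38966 + (-56 + 8*√2)*(-3)) = √(-38966 + (168 - 24*√2)) = √(-38798 - 24*√2)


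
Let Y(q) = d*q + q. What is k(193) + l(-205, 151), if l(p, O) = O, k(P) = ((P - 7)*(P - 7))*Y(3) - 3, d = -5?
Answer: -415004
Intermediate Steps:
Y(q) = -4*q (Y(q) = -5*q + q = -4*q)
k(P) = -3 - 12*(-7 + P)² (k(P) = ((P - 7)*(P - 7))*(-4*3) - 3 = ((-7 + P)*(-7 + P))*(-12) - 3 = (-7 + P)²*(-12) - 3 = -12*(-7 + P)² - 3 = -3 - 12*(-7 + P)²)
k(193) + l(-205, 151) = (-591 - 12*193² + 168*193) + 151 = (-591 - 12*37249 + 32424) + 151 = (-591 - 446988 + 32424) + 151 = -415155 + 151 = -415004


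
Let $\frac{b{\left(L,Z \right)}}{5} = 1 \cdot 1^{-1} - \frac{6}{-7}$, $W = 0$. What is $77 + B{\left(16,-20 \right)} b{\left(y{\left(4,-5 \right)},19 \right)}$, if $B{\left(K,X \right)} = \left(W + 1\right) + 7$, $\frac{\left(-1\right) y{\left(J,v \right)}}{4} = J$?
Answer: $\frac{1059}{7} \approx 151.29$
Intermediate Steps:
$y{\left(J,v \right)} = - 4 J$
$B{\left(K,X \right)} = 8$ ($B{\left(K,X \right)} = \left(0 + 1\right) + 7 = 1 + 7 = 8$)
$b{\left(L,Z \right)} = \frac{65}{7}$ ($b{\left(L,Z \right)} = 5 \left(1 \cdot 1^{-1} - \frac{6}{-7}\right) = 5 \left(1 \cdot 1 - - \frac{6}{7}\right) = 5 \left(1 + \frac{6}{7}\right) = 5 \cdot \frac{13}{7} = \frac{65}{7}$)
$77 + B{\left(16,-20 \right)} b{\left(y{\left(4,-5 \right)},19 \right)} = 77 + 8 \cdot \frac{65}{7} = 77 + \frac{520}{7} = \frac{1059}{7}$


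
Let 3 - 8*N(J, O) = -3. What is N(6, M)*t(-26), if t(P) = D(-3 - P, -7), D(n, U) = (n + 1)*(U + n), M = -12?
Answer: 288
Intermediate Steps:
N(J, O) = 3/4 (N(J, O) = 3/8 - 1/8*(-3) = 3/8 + 3/8 = 3/4)
D(n, U) = (1 + n)*(U + n)
t(P) = 11 + (-3 - P)**2 + 6*P (t(P) = -7 + (-3 - P) + (-3 - P)**2 - 7*(-3 - P) = -7 + (-3 - P) + (-3 - P)**2 + (21 + 7*P) = 11 + (-3 - P)**2 + 6*P)
N(6, M)*t(-26) = 3*(20 + (-26)**2 + 12*(-26))/4 = 3*(20 + 676 - 312)/4 = (3/4)*384 = 288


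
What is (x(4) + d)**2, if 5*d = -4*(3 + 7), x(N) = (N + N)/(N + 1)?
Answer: 1024/25 ≈ 40.960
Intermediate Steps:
x(N) = 2*N/(1 + N) (x(N) = (2*N)/(1 + N) = 2*N/(1 + N))
d = -8 (d = (-4*(3 + 7))/5 = (-4*10)/5 = (1/5)*(-40) = -8)
(x(4) + d)**2 = (2*4/(1 + 4) - 8)**2 = (2*4/5 - 8)**2 = (2*4*(1/5) - 8)**2 = (8/5 - 8)**2 = (-32/5)**2 = 1024/25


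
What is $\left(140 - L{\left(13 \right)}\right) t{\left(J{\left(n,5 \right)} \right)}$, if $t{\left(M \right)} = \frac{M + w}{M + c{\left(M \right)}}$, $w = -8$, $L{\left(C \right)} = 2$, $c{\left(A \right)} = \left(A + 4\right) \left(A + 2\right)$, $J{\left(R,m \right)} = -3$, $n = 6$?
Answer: $\frac{759}{2} \approx 379.5$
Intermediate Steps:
$c{\left(A \right)} = \left(2 + A\right) \left(4 + A\right)$ ($c{\left(A \right)} = \left(4 + A\right) \left(2 + A\right) = \left(2 + A\right) \left(4 + A\right)$)
$t{\left(M \right)} = \frac{-8 + M}{8 + M^{2} + 7 M}$ ($t{\left(M \right)} = \frac{M - 8}{M + \left(8 + M^{2} + 6 M\right)} = \frac{-8 + M}{8 + M^{2} + 7 M}$)
$\left(140 - L{\left(13 \right)}\right) t{\left(J{\left(n,5 \right)} \right)} = \left(140 - 2\right) \frac{-8 - 3}{8 + \left(-3\right)^{2} + 7 \left(-3\right)} = \left(140 - 2\right) \frac{1}{8 + 9 - 21} \left(-11\right) = 138 \frac{1}{-4} \left(-11\right) = 138 \left(\left(- \frac{1}{4}\right) \left(-11\right)\right) = 138 \cdot \frac{11}{4} = \frac{759}{2}$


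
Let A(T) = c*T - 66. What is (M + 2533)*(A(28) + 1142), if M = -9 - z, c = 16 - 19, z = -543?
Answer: 3042464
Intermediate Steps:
c = -3
A(T) = -66 - 3*T (A(T) = -3*T - 66 = -66 - 3*T)
M = 534 (M = -9 - 1*(-543) = -9 + 543 = 534)
(M + 2533)*(A(28) + 1142) = (534 + 2533)*((-66 - 3*28) + 1142) = 3067*((-66 - 84) + 1142) = 3067*(-150 + 1142) = 3067*992 = 3042464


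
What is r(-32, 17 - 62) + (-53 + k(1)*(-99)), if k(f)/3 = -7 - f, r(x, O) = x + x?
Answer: 2259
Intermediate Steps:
r(x, O) = 2*x
k(f) = -21 - 3*f (k(f) = 3*(-7 - f) = -21 - 3*f)
r(-32, 17 - 62) + (-53 + k(1)*(-99)) = 2*(-32) + (-53 + (-21 - 3*1)*(-99)) = -64 + (-53 + (-21 - 3)*(-99)) = -64 + (-53 - 24*(-99)) = -64 + (-53 + 2376) = -64 + 2323 = 2259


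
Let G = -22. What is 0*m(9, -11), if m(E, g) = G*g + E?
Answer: 0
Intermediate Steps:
m(E, g) = E - 22*g (m(E, g) = -22*g + E = E - 22*g)
0*m(9, -11) = 0*(9 - 22*(-11)) = 0*(9 + 242) = 0*251 = 0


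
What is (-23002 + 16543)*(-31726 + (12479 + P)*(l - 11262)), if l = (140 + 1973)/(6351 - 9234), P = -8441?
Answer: 282489057463500/961 ≈ 2.9395e+11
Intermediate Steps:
l = -2113/2883 (l = 2113/(-2883) = 2113*(-1/2883) = -2113/2883 ≈ -0.73292)
(-23002 + 16543)*(-31726 + (12479 + P)*(l - 11262)) = (-23002 + 16543)*(-31726 + (12479 - 8441)*(-2113/2883 - 11262)) = -6459*(-31726 + 4038*(-32470459/2883)) = -6459*(-31726 - 43705237814/961) = -6459*(-43735726500/961) = 282489057463500/961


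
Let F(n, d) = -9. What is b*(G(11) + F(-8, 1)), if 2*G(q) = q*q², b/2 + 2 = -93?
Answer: -124735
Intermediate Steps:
b = -190 (b = -4 + 2*(-93) = -4 - 186 = -190)
G(q) = q³/2 (G(q) = (q*q²)/2 = q³/2)
b*(G(11) + F(-8, 1)) = -190*((½)*11³ - 9) = -190*((½)*1331 - 9) = -190*(1331/2 - 9) = -190*1313/2 = -124735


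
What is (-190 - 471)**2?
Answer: 436921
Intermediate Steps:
(-190 - 471)**2 = (-661)**2 = 436921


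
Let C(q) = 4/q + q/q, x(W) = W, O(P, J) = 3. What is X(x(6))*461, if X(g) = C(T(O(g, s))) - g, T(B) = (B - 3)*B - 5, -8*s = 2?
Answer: -13369/5 ≈ -2673.8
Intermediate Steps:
s = -¼ (s = -⅛*2 = -¼ ≈ -0.25000)
T(B) = -5 + B*(-3 + B) (T(B) = (-3 + B)*B - 5 = B*(-3 + B) - 5 = -5 + B*(-3 + B))
C(q) = 1 + 4/q (C(q) = 4/q + 1 = 1 + 4/q)
X(g) = ⅕ - g (X(g) = (4 + (-5 + 3² - 3*3))/(-5 + 3² - 3*3) - g = (4 + (-5 + 9 - 9))/(-5 + 9 - 9) - g = (4 - 5)/(-5) - g = -⅕*(-1) - g = ⅕ - g)
X(x(6))*461 = (⅕ - 1*6)*461 = (⅕ - 6)*461 = -29/5*461 = -13369/5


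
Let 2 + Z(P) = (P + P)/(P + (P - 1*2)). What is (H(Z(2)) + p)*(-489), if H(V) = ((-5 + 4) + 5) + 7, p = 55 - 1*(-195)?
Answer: -127629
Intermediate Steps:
p = 250 (p = 55 + 195 = 250)
Z(P) = -2 + 2*P/(-2 + 2*P) (Z(P) = -2 + (P + P)/(P + (P - 1*2)) = -2 + (2*P)/(P + (P - 2)) = -2 + (2*P)/(P + (-2 + P)) = -2 + (2*P)/(-2 + 2*P) = -2 + 2*P/(-2 + 2*P))
H(V) = 11 (H(V) = (-1 + 5) + 7 = 4 + 7 = 11)
(H(Z(2)) + p)*(-489) = (11 + 250)*(-489) = 261*(-489) = -127629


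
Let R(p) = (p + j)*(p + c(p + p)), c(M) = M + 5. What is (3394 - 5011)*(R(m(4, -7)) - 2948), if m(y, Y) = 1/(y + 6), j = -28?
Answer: 500602179/100 ≈ 5.0060e+6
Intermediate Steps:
m(y, Y) = 1/(6 + y)
c(M) = 5 + M
R(p) = (-28 + p)*(5 + 3*p) (R(p) = (p - 28)*(p + (5 + (p + p))) = (-28 + p)*(p + (5 + 2*p)) = (-28 + p)*(5 + 3*p))
(3394 - 5011)*(R(m(4, -7)) - 2948) = (3394 - 5011)*((-140 - 79/(6 + 4) + 3*(1/(6 + 4))²) - 2948) = -1617*((-140 - 79/10 + 3*(1/10)²) - 2948) = -1617*((-140 - 79*⅒ + 3*(⅒)²) - 2948) = -1617*((-140 - 79/10 + 3*(1/100)) - 2948) = -1617*((-140 - 79/10 + 3/100) - 2948) = -1617*(-14787/100 - 2948) = -1617*(-309587/100) = 500602179/100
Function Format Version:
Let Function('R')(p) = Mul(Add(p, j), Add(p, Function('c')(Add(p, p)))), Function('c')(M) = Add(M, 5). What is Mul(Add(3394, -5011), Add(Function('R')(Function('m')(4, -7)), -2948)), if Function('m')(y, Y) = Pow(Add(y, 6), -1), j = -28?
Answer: Rational(500602179, 100) ≈ 5.0060e+6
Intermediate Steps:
Function('m')(y, Y) = Pow(Add(6, y), -1)
Function('c')(M) = Add(5, M)
Function('R')(p) = Mul(Add(-28, p), Add(5, Mul(3, p))) (Function('R')(p) = Mul(Add(p, -28), Add(p, Add(5, Add(p, p)))) = Mul(Add(-28, p), Add(p, Add(5, Mul(2, p)))) = Mul(Add(-28, p), Add(5, Mul(3, p))))
Mul(Add(3394, -5011), Add(Function('R')(Function('m')(4, -7)), -2948)) = Mul(Add(3394, -5011), Add(Add(-140, Mul(-79, Pow(Add(6, 4), -1)), Mul(3, Pow(Pow(Add(6, 4), -1), 2))), -2948)) = Mul(-1617, Add(Add(-140, Mul(-79, Pow(10, -1)), Mul(3, Pow(Pow(10, -1), 2))), -2948)) = Mul(-1617, Add(Add(-140, Mul(-79, Rational(1, 10)), Mul(3, Pow(Rational(1, 10), 2))), -2948)) = Mul(-1617, Add(Add(-140, Rational(-79, 10), Mul(3, Rational(1, 100))), -2948)) = Mul(-1617, Add(Add(-140, Rational(-79, 10), Rational(3, 100)), -2948)) = Mul(-1617, Add(Rational(-14787, 100), -2948)) = Mul(-1617, Rational(-309587, 100)) = Rational(500602179, 100)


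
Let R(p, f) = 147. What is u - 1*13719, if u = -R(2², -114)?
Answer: -13866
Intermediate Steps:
u = -147 (u = -1*147 = -147)
u - 1*13719 = -147 - 1*13719 = -147 - 13719 = -13866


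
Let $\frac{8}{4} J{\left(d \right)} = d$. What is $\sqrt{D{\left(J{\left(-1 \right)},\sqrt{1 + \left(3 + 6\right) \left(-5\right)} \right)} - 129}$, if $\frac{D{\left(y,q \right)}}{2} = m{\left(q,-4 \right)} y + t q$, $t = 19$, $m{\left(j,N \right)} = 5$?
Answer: $\sqrt{-134 + 76 i \sqrt{11}} \approx 8.7025 + 14.482 i$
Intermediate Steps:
$J{\left(d \right)} = \frac{d}{2}$
$D{\left(y,q \right)} = 10 y + 38 q$ ($D{\left(y,q \right)} = 2 \left(5 y + 19 q\right) = 10 y + 38 q$)
$\sqrt{D{\left(J{\left(-1 \right)},\sqrt{1 + \left(3 + 6\right) \left(-5\right)} \right)} - 129} = \sqrt{\left(10 \cdot \frac{1}{2} \left(-1\right) + 38 \sqrt{1 + \left(3 + 6\right) \left(-5\right)}\right) - 129} = \sqrt{\left(10 \left(- \frac{1}{2}\right) + 38 \sqrt{1 + 9 \left(-5\right)}\right) - 129} = \sqrt{\left(-5 + 38 \sqrt{1 - 45}\right) - 129} = \sqrt{\left(-5 + 38 \sqrt{-44}\right) - 129} = \sqrt{\left(-5 + 38 \cdot 2 i \sqrt{11}\right) - 129} = \sqrt{\left(-5 + 76 i \sqrt{11}\right) - 129} = \sqrt{-134 + 76 i \sqrt{11}}$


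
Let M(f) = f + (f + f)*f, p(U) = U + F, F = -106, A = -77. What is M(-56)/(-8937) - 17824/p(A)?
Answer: 17572840/181719 ≈ 96.703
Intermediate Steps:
p(U) = -106 + U (p(U) = U - 106 = -106 + U)
M(f) = f + 2*f² (M(f) = f + (2*f)*f = f + 2*f²)
M(-56)/(-8937) - 17824/p(A) = -56*(1 + 2*(-56))/(-8937) - 17824/(-106 - 77) = -56*(1 - 112)*(-1/8937) - 17824/(-183) = -56*(-111)*(-1/8937) - 17824*(-1/183) = 6216*(-1/8937) + 17824/183 = -2072/2979 + 17824/183 = 17572840/181719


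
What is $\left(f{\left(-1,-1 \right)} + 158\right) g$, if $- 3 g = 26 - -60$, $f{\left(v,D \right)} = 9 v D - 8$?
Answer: $-4558$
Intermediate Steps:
$f{\left(v,D \right)} = -8 + 9 D v$ ($f{\left(v,D \right)} = 9 D v - 8 = -8 + 9 D v$)
$g = - \frac{86}{3}$ ($g = - \frac{26 - -60}{3} = - \frac{26 + 60}{3} = \left(- \frac{1}{3}\right) 86 = - \frac{86}{3} \approx -28.667$)
$\left(f{\left(-1,-1 \right)} + 158\right) g = \left(\left(-8 + 9 \left(-1\right) \left(-1\right)\right) + 158\right) \left(- \frac{86}{3}\right) = \left(\left(-8 + 9\right) + 158\right) \left(- \frac{86}{3}\right) = \left(1 + 158\right) \left(- \frac{86}{3}\right) = 159 \left(- \frac{86}{3}\right) = -4558$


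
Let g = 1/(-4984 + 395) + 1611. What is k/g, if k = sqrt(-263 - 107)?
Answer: 4589*I*sqrt(370)/7392878 ≈ 0.01194*I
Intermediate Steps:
k = I*sqrt(370) (k = sqrt(-370) = I*sqrt(370) ≈ 19.235*I)
g = 7392878/4589 (g = 1/(-4589) + 1611 = -1/4589 + 1611 = 7392878/4589 ≈ 1611.0)
k/g = (I*sqrt(370))/(7392878/4589) = (I*sqrt(370))*(4589/7392878) = 4589*I*sqrt(370)/7392878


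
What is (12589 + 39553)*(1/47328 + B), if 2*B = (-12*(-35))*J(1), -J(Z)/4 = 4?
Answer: -142960849021/816 ≈ -1.7520e+8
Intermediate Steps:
J(Z) = -16 (J(Z) = -4*4 = -16)
B = -3360 (B = (-12*(-35)*(-16))/2 = (420*(-16))/2 = (½)*(-6720) = -3360)
(12589 + 39553)*(1/47328 + B) = (12589 + 39553)*(1/47328 - 3360) = 52142*(1/47328 - 3360) = 52142*(-159022079/47328) = -142960849021/816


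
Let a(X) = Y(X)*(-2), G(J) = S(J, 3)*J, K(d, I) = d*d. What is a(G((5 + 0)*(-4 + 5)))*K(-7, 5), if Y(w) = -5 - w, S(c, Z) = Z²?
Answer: 4900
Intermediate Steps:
K(d, I) = d²
G(J) = 9*J (G(J) = 3²*J = 9*J)
a(X) = 10 + 2*X (a(X) = (-5 - X)*(-2) = 10 + 2*X)
a(G((5 + 0)*(-4 + 5)))*K(-7, 5) = (10 + 2*(9*((5 + 0)*(-4 + 5))))*(-7)² = (10 + 2*(9*(5*1)))*49 = (10 + 2*(9*5))*49 = (10 + 2*45)*49 = (10 + 90)*49 = 100*49 = 4900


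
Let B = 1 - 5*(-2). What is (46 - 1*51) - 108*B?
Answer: -1193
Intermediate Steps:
B = 11 (B = 1 + 10 = 11)
(46 - 1*51) - 108*B = (46 - 1*51) - 108*11 = (46 - 51) - 1188 = -5 - 1188 = -1193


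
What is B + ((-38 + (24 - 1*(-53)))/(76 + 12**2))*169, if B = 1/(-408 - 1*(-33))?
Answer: 494281/16500 ≈ 29.956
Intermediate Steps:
B = -1/375 (B = 1/(-408 + 33) = 1/(-375) = -1/375 ≈ -0.0026667)
B + ((-38 + (24 - 1*(-53)))/(76 + 12**2))*169 = -1/375 + ((-38 + (24 - 1*(-53)))/(76 + 12**2))*169 = -1/375 + ((-38 + (24 + 53))/(76 + 144))*169 = -1/375 + ((-38 + 77)/220)*169 = -1/375 + (39*(1/220))*169 = -1/375 + (39/220)*169 = -1/375 + 6591/220 = 494281/16500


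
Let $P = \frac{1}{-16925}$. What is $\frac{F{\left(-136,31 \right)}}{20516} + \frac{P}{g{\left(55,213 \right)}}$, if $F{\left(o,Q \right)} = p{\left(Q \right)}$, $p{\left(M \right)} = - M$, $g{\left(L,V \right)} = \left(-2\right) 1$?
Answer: $- \frac{514417}{347233300} \approx -0.0014815$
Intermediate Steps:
$g{\left(L,V \right)} = -2$
$P = - \frac{1}{16925} \approx -5.9084 \cdot 10^{-5}$
$F{\left(o,Q \right)} = - Q$
$\frac{F{\left(-136,31 \right)}}{20516} + \frac{P}{g{\left(55,213 \right)}} = \frac{\left(-1\right) 31}{20516} - \frac{1}{16925 \left(-2\right)} = \left(-31\right) \frac{1}{20516} - - \frac{1}{33850} = - \frac{31}{20516} + \frac{1}{33850} = - \frac{514417}{347233300}$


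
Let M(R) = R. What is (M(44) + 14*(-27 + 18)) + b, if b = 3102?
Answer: 3020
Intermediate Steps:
(M(44) + 14*(-27 + 18)) + b = (44 + 14*(-27 + 18)) + 3102 = (44 + 14*(-9)) + 3102 = (44 - 126) + 3102 = -82 + 3102 = 3020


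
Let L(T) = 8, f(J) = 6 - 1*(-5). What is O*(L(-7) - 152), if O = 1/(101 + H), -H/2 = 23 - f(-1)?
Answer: -144/77 ≈ -1.8701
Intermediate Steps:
f(J) = 11 (f(J) = 6 + 5 = 11)
H = -24 (H = -2*(23 - 1*11) = -2*(23 - 11) = -2*12 = -24)
O = 1/77 (O = 1/(101 - 24) = 1/77 ≈ 0.012987)
O*(L(-7) - 152) = (8 - 152)/77 = (1/77)*(-144) = -144/77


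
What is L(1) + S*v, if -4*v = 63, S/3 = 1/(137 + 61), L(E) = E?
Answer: 67/88 ≈ 0.76136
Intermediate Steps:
S = 1/66 (S = 3/(137 + 61) = 3/198 = 3*(1/198) = 1/66 ≈ 0.015152)
v = -63/4 (v = -¼*63 = -63/4 ≈ -15.750)
L(1) + S*v = 1 + (1/66)*(-63/4) = 1 - 21/88 = 67/88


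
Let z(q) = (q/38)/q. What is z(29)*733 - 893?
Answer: -33201/38 ≈ -873.71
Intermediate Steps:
z(q) = 1/38 (z(q) = (q*(1/38))/q = (q/38)/q = 1/38)
z(29)*733 - 893 = (1/38)*733 - 893 = 733/38 - 893 = -33201/38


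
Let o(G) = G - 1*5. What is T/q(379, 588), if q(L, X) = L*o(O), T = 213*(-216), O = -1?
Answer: 7668/379 ≈ 20.232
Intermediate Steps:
o(G) = -5 + G (o(G) = G - 5 = -5 + G)
T = -46008
q(L, X) = -6*L (q(L, X) = L*(-5 - 1) = L*(-6) = -6*L)
T/q(379, 588) = -46008/((-6*379)) = -46008/(-2274) = -46008*(-1/2274) = 7668/379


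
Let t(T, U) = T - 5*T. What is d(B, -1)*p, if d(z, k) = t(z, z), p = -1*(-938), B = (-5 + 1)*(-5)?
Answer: -75040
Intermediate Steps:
B = 20 (B = -4*(-5) = 20)
p = 938
t(T, U) = -4*T
d(z, k) = -4*z
d(B, -1)*p = -4*20*938 = -80*938 = -75040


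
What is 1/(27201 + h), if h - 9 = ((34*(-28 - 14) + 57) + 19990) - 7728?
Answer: 1/38101 ≈ 2.6246e-5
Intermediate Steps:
h = 10900 (h = 9 + (((34*(-28 - 14) + 57) + 19990) - 7728) = 9 + (((34*(-42) + 57) + 19990) - 7728) = 9 + (((-1428 + 57) + 19990) - 7728) = 9 + ((-1371 + 19990) - 7728) = 9 + (18619 - 7728) = 9 + 10891 = 10900)
1/(27201 + h) = 1/(27201 + 10900) = 1/38101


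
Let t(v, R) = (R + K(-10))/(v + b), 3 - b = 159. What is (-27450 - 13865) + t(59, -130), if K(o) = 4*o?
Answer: -4007385/97 ≈ -41313.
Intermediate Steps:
b = -156 (b = 3 - 1*159 = 3 - 159 = -156)
t(v, R) = (-40 + R)/(-156 + v) (t(v, R) = (R + 4*(-10))/(v - 156) = (R - 40)/(-156 + v) = (-40 + R)/(-156 + v))
(-27450 - 13865) + t(59, -130) = (-27450 - 13865) + (-40 - 130)/(-156 + 59) = -41315 - 170/(-97) = -41315 - 1/97*(-170) = -41315 + 170/97 = -4007385/97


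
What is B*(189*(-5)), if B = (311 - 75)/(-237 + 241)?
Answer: -55755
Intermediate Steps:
B = 59 (B = 236/4 = 236*(¼) = 59)
B*(189*(-5)) = 59*(189*(-5)) = 59*(-945) = -55755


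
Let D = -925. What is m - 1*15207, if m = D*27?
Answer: -40182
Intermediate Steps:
m = -24975 (m = -925*27 = -24975)
m - 1*15207 = -24975 - 1*15207 = -24975 - 15207 = -40182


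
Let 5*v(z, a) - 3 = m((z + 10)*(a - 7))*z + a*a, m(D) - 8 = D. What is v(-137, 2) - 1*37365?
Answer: -274909/5 ≈ -54982.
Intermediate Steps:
m(D) = 8 + D
v(z, a) = ⅗ + a²/5 + z*(8 + (-7 + a)*(10 + z))/5 (v(z, a) = ⅗ + ((8 + (z + 10)*(a - 7))*z + a*a)/5 = ⅗ + ((8 + (10 + z)*(-7 + a))*z + a²)/5 = ⅗ + ((8 + (-7 + a)*(10 + z))*z + a²)/5 = ⅗ + (z*(8 + (-7 + a)*(10 + z)) + a²)/5 = ⅗ + (a² + z*(8 + (-7 + a)*(10 + z)))/5 = ⅗ + (a²/5 + z*(8 + (-7 + a)*(10 + z))/5) = ⅗ + a²/5 + z*(8 + (-7 + a)*(10 + z))/5)
v(-137, 2) - 1*37365 = (⅗ + (⅕)*2² + (⅕)*(-137)*(-62 - 7*(-137) + 10*2 + 2*(-137))) - 1*37365 = (⅗ + (⅕)*4 + (⅕)*(-137)*(-62 + 959 + 20 - 274)) - 37365 = (⅗ + ⅘ + (⅕)*(-137)*643) - 37365 = (⅗ + ⅘ - 88091/5) - 37365 = -88084/5 - 37365 = -274909/5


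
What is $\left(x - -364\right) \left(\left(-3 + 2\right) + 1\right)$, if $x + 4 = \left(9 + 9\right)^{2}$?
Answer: $0$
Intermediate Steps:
$x = 320$ ($x = -4 + \left(9 + 9\right)^{2} = -4 + 18^{2} = -4 + 324 = 320$)
$\left(x - -364\right) \left(\left(-3 + 2\right) + 1\right) = \left(320 - -364\right) \left(\left(-3 + 2\right) + 1\right) = \left(320 + 364\right) \left(-1 + 1\right) = 684 \cdot 0 = 0$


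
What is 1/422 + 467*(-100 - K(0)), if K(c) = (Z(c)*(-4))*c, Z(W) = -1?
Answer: -19707399/422 ≈ -46700.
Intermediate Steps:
K(c) = 4*c (K(c) = (-1*(-4))*c = 4*c)
1/422 + 467*(-100 - K(0)) = 1/422 + 467*(-100 - 4*0) = 1/422 + 467*(-100 - 1*0) = 1/422 + 467*(-100 + 0) = 1/422 + 467*(-100) = 1/422 - 46700 = -19707399/422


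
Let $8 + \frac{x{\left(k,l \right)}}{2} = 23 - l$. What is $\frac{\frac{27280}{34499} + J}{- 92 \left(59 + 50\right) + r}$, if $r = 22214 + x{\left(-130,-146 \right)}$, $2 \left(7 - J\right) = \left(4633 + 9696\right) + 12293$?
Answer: $- \frac{114736854}{107878373} \approx -1.0636$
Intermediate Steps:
$J = -13304$ ($J = 7 - \frac{\left(4633 + 9696\right) + 12293}{2} = 7 - \frac{14329 + 12293}{2} = 7 - 13311 = -13304$)
$x{\left(k,l \right)} = 30 - 2 l$ ($x{\left(k,l \right)} = -16 + 2 \left(23 - l\right) = -16 - \left(-46 + 2 l\right) = 30 - 2 l$)
$r = 22536$ ($r = 22214 + \left(30 - -292\right) = 22214 + \left(30 + 292\right) = 22214 + 322 = 22536$)
$\frac{\frac{27280}{34499} + J}{- 92 \left(59 + 50\right) + r} = \frac{\frac{27280}{34499} - 13304}{- 92 \left(59 + 50\right) + 22536} = \frac{27280 \cdot \frac{1}{34499} - 13304}{\left(-92\right) 109 + 22536} = \frac{\frac{27280}{34499} - 13304}{-10028 + 22536} = - \frac{458947416}{34499 \cdot 12508} = \left(- \frac{458947416}{34499}\right) \frac{1}{12508} = - \frac{114736854}{107878373}$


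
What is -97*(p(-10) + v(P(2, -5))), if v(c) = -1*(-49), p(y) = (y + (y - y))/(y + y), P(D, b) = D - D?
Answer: -9603/2 ≈ -4801.5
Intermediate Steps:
P(D, b) = 0
p(y) = 1/2 (p(y) = (y + 0)/((2*y)) = y*(1/(2*y)) = 1/2)
v(c) = 49
-97*(p(-10) + v(P(2, -5))) = -97*(1/2 + 49) = -97*99/2 = -9603/2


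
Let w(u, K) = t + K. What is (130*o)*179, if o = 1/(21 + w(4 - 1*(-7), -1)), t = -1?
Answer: 23270/19 ≈ 1224.7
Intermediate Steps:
w(u, K) = -1 + K
o = 1/19 (o = 1/(21 + (-1 - 1)) = 1/(21 - 2) = 1/19 ≈ 0.052632)
(130*o)*179 = (130*(1/19))*179 = (130/19)*179 = 23270/19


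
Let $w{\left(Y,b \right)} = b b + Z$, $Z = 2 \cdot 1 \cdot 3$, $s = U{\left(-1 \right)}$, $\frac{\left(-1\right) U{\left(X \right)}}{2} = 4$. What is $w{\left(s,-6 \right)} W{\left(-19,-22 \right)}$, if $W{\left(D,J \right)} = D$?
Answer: $-798$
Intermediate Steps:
$U{\left(X \right)} = -8$ ($U{\left(X \right)} = \left(-2\right) 4 = -8$)
$s = -8$
$Z = 6$ ($Z = 2 \cdot 3 = 6$)
$w{\left(Y,b \right)} = 6 + b^{2}$ ($w{\left(Y,b \right)} = b b + 6 = b^{2} + 6 = 6 + b^{2}$)
$w{\left(s,-6 \right)} W{\left(-19,-22 \right)} = \left(6 + \left(-6\right)^{2}\right) \left(-19\right) = \left(6 + 36\right) \left(-19\right) = 42 \left(-19\right) = -798$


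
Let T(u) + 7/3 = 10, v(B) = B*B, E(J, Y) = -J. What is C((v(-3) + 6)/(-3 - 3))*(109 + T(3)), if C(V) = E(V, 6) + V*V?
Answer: 6125/6 ≈ 1020.8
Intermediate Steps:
v(B) = B²
T(u) = 23/3 (T(u) = -7/3 + 10 = 23/3)
C(V) = V² - V (C(V) = -V + V*V = -V + V² = V² - V)
C((v(-3) + 6)/(-3 - 3))*(109 + T(3)) = ((((-3)² + 6)/(-3 - 3))*(-1 + ((-3)² + 6)/(-3 - 3)))*(109 + 23/3) = (((9 + 6)/(-6))*(-1 + (9 + 6)/(-6)))*(350/3) = ((15*(-⅙))*(-1 + 15*(-⅙)))*(350/3) = -5*(-1 - 5/2)/2*(350/3) = -5/2*(-7/2)*(350/3) = (35/4)*(350/3) = 6125/6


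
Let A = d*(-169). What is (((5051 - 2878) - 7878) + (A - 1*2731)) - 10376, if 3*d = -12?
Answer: -18136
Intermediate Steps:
d = -4 (d = (1/3)*(-12) = -4)
A = 676 (A = -4*(-169) = 676)
(((5051 - 2878) - 7878) + (A - 1*2731)) - 10376 = (((5051 - 2878) - 7878) + (676 - 1*2731)) - 10376 = ((2173 - 7878) + (676 - 2731)) - 10376 = (-5705 - 2055) - 10376 = -7760 - 10376 = -18136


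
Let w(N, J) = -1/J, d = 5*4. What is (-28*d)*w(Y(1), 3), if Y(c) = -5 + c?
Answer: 560/3 ≈ 186.67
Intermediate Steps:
d = 20
(-28*d)*w(Y(1), 3) = (-28*20)*(-1/3) = -(-560)/3 = -560*(-⅓) = 560/3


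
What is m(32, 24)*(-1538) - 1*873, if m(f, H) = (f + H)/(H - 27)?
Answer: 83509/3 ≈ 27836.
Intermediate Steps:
m(f, H) = (H + f)/(-27 + H)
m(32, 24)*(-1538) - 1*873 = ((24 + 32)/(-27 + 24))*(-1538) - 1*873 = (56/(-3))*(-1538) - 873 = -1/3*56*(-1538) - 873 = -56/3*(-1538) - 873 = 86128/3 - 873 = 83509/3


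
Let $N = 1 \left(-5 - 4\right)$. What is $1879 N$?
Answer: $-16911$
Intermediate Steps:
$N = -9$ ($N = 1 \left(-9\right) = -9$)
$1879 N = 1879 \left(-9\right) = -16911$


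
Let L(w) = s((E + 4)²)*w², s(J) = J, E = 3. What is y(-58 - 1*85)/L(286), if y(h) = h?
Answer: -1/28028 ≈ -3.5679e-5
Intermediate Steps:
L(w) = 49*w² (L(w) = (3 + 4)²*w² = 7²*w² = 49*w²)
y(-58 - 1*85)/L(286) = (-58 - 1*85)/((49*286²)) = (-58 - 85)/((49*81796)) = -143/4008004 = -143*1/4008004 = -1/28028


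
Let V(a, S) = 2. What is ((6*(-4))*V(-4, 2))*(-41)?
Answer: 1968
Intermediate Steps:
((6*(-4))*V(-4, 2))*(-41) = ((6*(-4))*2)*(-41) = -24*2*(-41) = -48*(-41) = 1968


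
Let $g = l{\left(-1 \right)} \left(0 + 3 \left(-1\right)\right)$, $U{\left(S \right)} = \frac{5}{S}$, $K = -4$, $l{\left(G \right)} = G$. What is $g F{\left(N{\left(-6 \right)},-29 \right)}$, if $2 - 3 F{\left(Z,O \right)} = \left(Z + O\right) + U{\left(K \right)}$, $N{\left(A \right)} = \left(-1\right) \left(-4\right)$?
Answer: $\frac{113}{4} \approx 28.25$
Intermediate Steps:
$N{\left(A \right)} = 4$
$F{\left(Z,O \right)} = \frac{13}{12} - \frac{O}{3} - \frac{Z}{3}$ ($F{\left(Z,O \right)} = \frac{2}{3} - \frac{\left(Z + O\right) + \frac{5}{-4}}{3} = \frac{2}{3} - \frac{\left(O + Z\right) + 5 \left(- \frac{1}{4}\right)}{3} = \frac{2}{3} - \frac{\left(O + Z\right) - \frac{5}{4}}{3} = \frac{2}{3} - \frac{- \frac{5}{4} + O + Z}{3} = \frac{2}{3} - \left(- \frac{5}{12} + \frac{O}{3} + \frac{Z}{3}\right) = \frac{13}{12} - \frac{O}{3} - \frac{Z}{3}$)
$g = 3$ ($g = - (0 + 3 \left(-1\right)) = - (0 - 3) = \left(-1\right) \left(-3\right) = 3$)
$g F{\left(N{\left(-6 \right)},-29 \right)} = 3 \left(\frac{13}{12} - - \frac{29}{3} - \frac{4}{3}\right) = 3 \left(\frac{13}{12} + \frac{29}{3} - \frac{4}{3}\right) = 3 \cdot \frac{113}{12} = \frac{113}{4}$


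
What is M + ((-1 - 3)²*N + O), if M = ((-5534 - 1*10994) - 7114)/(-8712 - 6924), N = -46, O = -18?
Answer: -5882951/7818 ≈ -752.49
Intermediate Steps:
M = 11821/7818 (M = ((-5534 - 10994) - 7114)/(-15636) = (-16528 - 7114)*(-1/15636) = -23642*(-1/15636) = 11821/7818 ≈ 1.5120)
M + ((-1 - 3)²*N + O) = 11821/7818 + ((-1 - 3)²*(-46) - 18) = 11821/7818 + ((-4)²*(-46) - 18) = 11821/7818 + (16*(-46) - 18) = 11821/7818 + (-736 - 18) = 11821/7818 - 754 = -5882951/7818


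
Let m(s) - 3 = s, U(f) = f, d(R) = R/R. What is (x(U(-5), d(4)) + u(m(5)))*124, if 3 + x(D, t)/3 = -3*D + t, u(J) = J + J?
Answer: 6820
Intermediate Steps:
d(R) = 1
m(s) = 3 + s
u(J) = 2*J
x(D, t) = -9 - 9*D + 3*t (x(D, t) = -9 + 3*(-3*D + t) = -9 + 3*(t - 3*D) = -9 + (-9*D + 3*t) = -9 - 9*D + 3*t)
(x(U(-5), d(4)) + u(m(5)))*124 = ((-9 - 9*(-5) + 3*1) + 2*(3 + 5))*124 = ((-9 + 45 + 3) + 2*8)*124 = (39 + 16)*124 = 55*124 = 6820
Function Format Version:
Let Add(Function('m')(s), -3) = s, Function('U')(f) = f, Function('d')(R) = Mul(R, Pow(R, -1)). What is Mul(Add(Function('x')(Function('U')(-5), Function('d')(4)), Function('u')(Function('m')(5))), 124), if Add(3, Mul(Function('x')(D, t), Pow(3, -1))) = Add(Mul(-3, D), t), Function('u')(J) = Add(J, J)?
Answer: 6820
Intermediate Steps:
Function('d')(R) = 1
Function('m')(s) = Add(3, s)
Function('u')(J) = Mul(2, J)
Function('x')(D, t) = Add(-9, Mul(-9, D), Mul(3, t)) (Function('x')(D, t) = Add(-9, Mul(3, Add(Mul(-3, D), t))) = Add(-9, Mul(3, Add(t, Mul(-3, D)))) = Add(-9, Add(Mul(-9, D), Mul(3, t))) = Add(-9, Mul(-9, D), Mul(3, t)))
Mul(Add(Function('x')(Function('U')(-5), Function('d')(4)), Function('u')(Function('m')(5))), 124) = Mul(Add(Add(-9, Mul(-9, -5), Mul(3, 1)), Mul(2, Add(3, 5))), 124) = Mul(Add(Add(-9, 45, 3), Mul(2, 8)), 124) = Mul(Add(39, 16), 124) = Mul(55, 124) = 6820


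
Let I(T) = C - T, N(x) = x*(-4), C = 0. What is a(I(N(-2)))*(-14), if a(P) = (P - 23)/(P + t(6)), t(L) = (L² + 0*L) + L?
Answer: 217/17 ≈ 12.765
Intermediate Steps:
t(L) = L + L² (t(L) = (L² + 0) + L = L² + L = L + L²)
N(x) = -4*x
I(T) = -T (I(T) = 0 - T = -T)
a(P) = (-23 + P)/(42 + P) (a(P) = (P - 23)/(P + 6*(1 + 6)) = (-23 + P)/(P + 6*7) = (-23 + P)/(P + 42) = (-23 + P)/(42 + P))
a(I(N(-2)))*(-14) = ((-23 - (-4)*(-2))/(42 - (-4)*(-2)))*(-14) = ((-23 - 1*8)/(42 - 1*8))*(-14) = ((-23 - 8)/(42 - 8))*(-14) = (-31/34)*(-14) = ((1/34)*(-31))*(-14) = -31/34*(-14) = 217/17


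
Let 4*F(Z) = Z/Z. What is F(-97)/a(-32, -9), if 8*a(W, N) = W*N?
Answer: 1/144 ≈ 0.0069444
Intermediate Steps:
a(W, N) = N*W/8 (a(W, N) = (W*N)/8 = (N*W)/8 = N*W/8)
F(Z) = ¼ (F(Z) = (Z/Z)/4 = (¼)*1 = ¼)
F(-97)/a(-32, -9) = 1/(4*(((⅛)*(-9)*(-32)))) = (¼)/36 = (¼)*(1/36) = 1/144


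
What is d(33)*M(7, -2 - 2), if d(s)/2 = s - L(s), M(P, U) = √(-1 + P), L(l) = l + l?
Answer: -66*√6 ≈ -161.67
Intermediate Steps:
L(l) = 2*l
d(s) = -2*s (d(s) = 2*(s - 2*s) = 2*(-s) = -2*s)
d(33)*M(7, -2 - 2) = (-2*33)*√(-1 + 7) = -66*√6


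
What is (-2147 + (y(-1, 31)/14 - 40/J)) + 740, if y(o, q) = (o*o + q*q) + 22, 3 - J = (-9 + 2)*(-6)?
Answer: -364643/273 ≈ -1335.7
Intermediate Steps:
J = -39 (J = 3 - (-9 + 2)*(-6) = 3 - (-7)*(-6) = 3 - 1*42 = 3 - 42 = -39)
y(o, q) = 22 + o² + q² (y(o, q) = (o² + q²) + 22 = 22 + o² + q²)
(-2147 + (y(-1, 31)/14 - 40/J)) + 740 = (-2147 + ((22 + (-1)² + 31²)/14 - 40/(-39))) + 740 = (-2147 + ((22 + 1 + 961)*(1/14) - 40*(-1/39))) + 740 = (-2147 + (984*(1/14) + 40/39)) + 740 = (-2147 + (492/7 + 40/39)) + 740 = (-2147 + 19468/273) + 740 = -566663/273 + 740 = -364643/273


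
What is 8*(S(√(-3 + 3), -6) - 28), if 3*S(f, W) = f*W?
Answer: -224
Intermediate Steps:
S(f, W) = W*f/3 (S(f, W) = (f*W)/3 = (W*f)/3 = W*f/3)
8*(S(√(-3 + 3), -6) - 28) = 8*((⅓)*(-6)*√(-3 + 3) - 28) = 8*((⅓)*(-6)*√0 - 28) = 8*((⅓)*(-6)*0 - 28) = 8*(0 - 28) = 8*(-28) = -224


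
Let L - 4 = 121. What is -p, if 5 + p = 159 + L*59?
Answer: -7529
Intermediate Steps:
L = 125 (L = 4 + 121 = 125)
p = 7529 (p = -5 + (159 + 125*59) = -5 + (159 + 7375) = -5 + 7534 = 7529)
-p = -1*7529 = -7529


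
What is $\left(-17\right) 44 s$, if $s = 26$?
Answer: $-19448$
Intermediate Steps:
$\left(-17\right) 44 s = \left(-17\right) 44 \cdot 26 = \left(-748\right) 26 = -19448$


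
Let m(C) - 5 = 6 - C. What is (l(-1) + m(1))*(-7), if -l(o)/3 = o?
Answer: -91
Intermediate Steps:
l(o) = -3*o
m(C) = 11 - C (m(C) = 5 + (6 - C) = 11 - C)
(l(-1) + m(1))*(-7) = (-3*(-1) + (11 - 1*1))*(-7) = (3 + (11 - 1))*(-7) = (3 + 10)*(-7) = 13*(-7) = -91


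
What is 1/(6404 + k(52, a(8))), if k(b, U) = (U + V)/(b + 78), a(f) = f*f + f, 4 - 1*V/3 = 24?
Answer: 65/416266 ≈ 0.00015615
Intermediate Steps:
V = -60 (V = 12 - 3*24 = 12 - 72 = -60)
a(f) = f + f² (a(f) = f² + f = f + f²)
k(b, U) = (-60 + U)/(78 + b) (k(b, U) = (U - 60)/(b + 78) = (-60 + U)/(78 + b))
1/(6404 + k(52, a(8))) = 1/(6404 + (-60 + 8*(1 + 8))/(78 + 52)) = 1/(6404 + (-60 + 8*9)/130) = 1/(6404 + (-60 + 72)/130) = 1/(6404 + (1/130)*12) = 1/(6404 + 6/65) = 1/(416266/65) = 65/416266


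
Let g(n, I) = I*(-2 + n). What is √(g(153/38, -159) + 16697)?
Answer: √23645234/38 ≈ 127.96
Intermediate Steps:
√(g(153/38, -159) + 16697) = √(-159*(-2 + 153/38) + 16697) = √(-159*77/38 + 16697) = √(-12243/38 + 16697) = √(622243/38) = √23645234/38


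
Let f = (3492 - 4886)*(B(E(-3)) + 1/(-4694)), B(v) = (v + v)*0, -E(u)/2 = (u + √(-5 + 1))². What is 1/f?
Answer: 2347/697 ≈ 3.3673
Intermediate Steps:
E(u) = -2*(u + 2*I)² (E(u) = -2*(u + √(-5 + 1))² = -2*(u + √(-4))² = -2*(u + 2*I)²)
B(v) = 0 (B(v) = (2*v)*0 = 0)
f = 697/2347 (f = (3492 - 4886)*(0 + 1/(-4694)) = -1394*(0 - 1/4694) = -1394*(-1/4694) = 697/2347 ≈ 0.29697)
1/f = 1/(697/2347) = 2347/697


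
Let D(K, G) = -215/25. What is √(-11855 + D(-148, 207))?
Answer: I*√296590/5 ≈ 108.92*I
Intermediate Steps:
D(K, G) = -43/5 (D(K, G) = -215*1/25 = -43/5)
√(-11855 + D(-148, 207)) = √(-11855 - 43/5) = √(-59318/5) = I*√296590/5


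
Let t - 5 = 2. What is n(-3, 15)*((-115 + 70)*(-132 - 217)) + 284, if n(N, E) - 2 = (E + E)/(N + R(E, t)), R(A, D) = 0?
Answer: -125356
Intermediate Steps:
t = 7 (t = 5 + 2 = 7)
n(N, E) = 2 + 2*E/N (n(N, E) = 2 + (E + E)/(N + 0) = 2 + (2*E)/N = 2 + 2*E/N)
n(-3, 15)*((-115 + 70)*(-132 - 217)) + 284 = (2 + 2*15/(-3))*((-115 + 70)*(-132 - 217)) + 284 = (2 + 2*15*(-⅓))*(-45*(-349)) + 284 = (2 - 10)*15705 + 284 = -8*15705 + 284 = -125640 + 284 = -125356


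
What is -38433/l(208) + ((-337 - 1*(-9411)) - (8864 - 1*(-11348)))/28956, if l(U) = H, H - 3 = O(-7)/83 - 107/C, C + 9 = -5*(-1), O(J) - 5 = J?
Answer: -184790707829/142883382 ≈ -1293.3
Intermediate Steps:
O(J) = 5 + J
C = -4 (C = -9 - 5*(-1) = -9 + 5 = -4)
H = 9869/332 (H = 3 + ((5 - 7)/83 - 107/(-4)) = 3 + (-2*1/83 - 107*(-¼)) = 3 + (-2/83 + 107/4) = 3 + 8873/332 = 9869/332 ≈ 29.726)
l(U) = 9869/332
-38433/l(208) + ((-337 - 1*(-9411)) - (8864 - 1*(-11348)))/28956 = -38433/9869/332 + ((-337 - 1*(-9411)) - (8864 - 1*(-11348)))/28956 = -38433*332/9869 + ((-337 + 9411) - (8864 + 11348))*(1/28956) = -12759756/9869 + (9074 - 1*20212)*(1/28956) = -12759756/9869 + (9074 - 20212)*(1/28956) = -12759756/9869 - 11138*1/28956 = -12759756/9869 - 5569/14478 = -184790707829/142883382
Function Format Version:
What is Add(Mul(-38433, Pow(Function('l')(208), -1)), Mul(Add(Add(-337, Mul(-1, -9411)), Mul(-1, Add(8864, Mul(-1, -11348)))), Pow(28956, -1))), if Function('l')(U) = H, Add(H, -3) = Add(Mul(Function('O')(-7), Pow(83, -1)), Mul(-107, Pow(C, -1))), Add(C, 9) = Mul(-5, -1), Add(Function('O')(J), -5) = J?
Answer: Rational(-184790707829, 142883382) ≈ -1293.3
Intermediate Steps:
Function('O')(J) = Add(5, J)
C = -4 (C = Add(-9, Mul(-5, -1)) = Add(-9, 5) = -4)
H = Rational(9869, 332) (H = Add(3, Add(Mul(Add(5, -7), Pow(83, -1)), Mul(-107, Pow(-4, -1)))) = Add(3, Add(Mul(-2, Rational(1, 83)), Mul(-107, Rational(-1, 4)))) = Add(3, Add(Rational(-2, 83), Rational(107, 4))) = Add(3, Rational(8873, 332)) = Rational(9869, 332) ≈ 29.726)
Function('l')(U) = Rational(9869, 332)
Add(Mul(-38433, Pow(Function('l')(208), -1)), Mul(Add(Add(-337, Mul(-1, -9411)), Mul(-1, Add(8864, Mul(-1, -11348)))), Pow(28956, -1))) = Add(Mul(-38433, Pow(Rational(9869, 332), -1)), Mul(Add(Add(-337, Mul(-1, -9411)), Mul(-1, Add(8864, Mul(-1, -11348)))), Pow(28956, -1))) = Add(Mul(-38433, Rational(332, 9869)), Mul(Add(Add(-337, 9411), Mul(-1, Add(8864, 11348))), Rational(1, 28956))) = Add(Rational(-12759756, 9869), Mul(Add(9074, Mul(-1, 20212)), Rational(1, 28956))) = Add(Rational(-12759756, 9869), Mul(Add(9074, -20212), Rational(1, 28956))) = Add(Rational(-12759756, 9869), Mul(-11138, Rational(1, 28956))) = Add(Rational(-12759756, 9869), Rational(-5569, 14478)) = Rational(-184790707829, 142883382)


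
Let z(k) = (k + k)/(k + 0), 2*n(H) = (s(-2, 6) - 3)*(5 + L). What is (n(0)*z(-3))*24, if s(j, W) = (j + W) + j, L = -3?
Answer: -48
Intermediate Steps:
s(j, W) = W + 2*j (s(j, W) = (W + j) + j = W + 2*j)
n(H) = -1 (n(H) = (((6 + 2*(-2)) - 3)*(5 - 3))/2 = (((6 - 4) - 3)*2)/2 = ((2 - 3)*2)/2 = (-1*2)/2 = (½)*(-2) = -1)
z(k) = 2 (z(k) = (2*k)/k = 2)
(n(0)*z(-3))*24 = -1*2*24 = -2*24 = -48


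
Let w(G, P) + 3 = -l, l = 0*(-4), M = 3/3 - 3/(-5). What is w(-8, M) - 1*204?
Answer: -207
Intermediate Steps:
M = 8/5 (M = 3*(⅓) - 3*(-⅕) = 1 + ⅗ = 8/5 ≈ 1.6000)
l = 0
w(G, P) = -3 (w(G, P) = -3 - 1*0 = -3 + 0 = -3)
w(-8, M) - 1*204 = -3 - 1*204 = -3 - 204 = -207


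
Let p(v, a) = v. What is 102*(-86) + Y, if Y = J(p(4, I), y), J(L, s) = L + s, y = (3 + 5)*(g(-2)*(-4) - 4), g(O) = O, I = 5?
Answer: -8736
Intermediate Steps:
y = 32 (y = (3 + 5)*(-2*(-4) - 4) = 8*(8 - 4) = 8*4 = 32)
Y = 36 (Y = 4 + 32 = 36)
102*(-86) + Y = 102*(-86) + 36 = -8772 + 36 = -8736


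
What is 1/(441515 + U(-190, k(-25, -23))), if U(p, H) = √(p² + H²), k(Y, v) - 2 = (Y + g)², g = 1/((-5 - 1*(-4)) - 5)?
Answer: 572203440/252635831851871 - 36*√569959729/252635831851871 ≈ 2.2615e-6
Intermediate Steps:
g = -⅙ (g = 1/((-5 + 4) - 5) = 1/(-1 - 5) = 1/(-6) = -⅙ ≈ -0.16667)
k(Y, v) = 2 + (-⅙ + Y)² (k(Y, v) = 2 + (Y - ⅙)² = 2 + (-⅙ + Y)²)
U(p, H) = √(H² + p²)
1/(441515 + U(-190, k(-25, -23))) = 1/(441515 + √((2 + (-1 + 6*(-25))²/36)² + (-190)²)) = 1/(441515 + √((2 + (-1 - 150)²/36)² + 36100)) = 1/(441515 + √((2 + (1/36)*(-151)²)² + 36100)) = 1/(441515 + √((2 + (1/36)*22801)² + 36100)) = 1/(441515 + √((2 + 22801/36)² + 36100)) = 1/(441515 + √((22873/36)² + 36100)) = 1/(441515 + √(523174129/1296 + 36100)) = 1/(441515 + √(569959729/1296)) = 1/(441515 + √569959729/36)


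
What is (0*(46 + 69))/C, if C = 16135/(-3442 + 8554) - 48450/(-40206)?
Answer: 0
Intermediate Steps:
C = 149400035/34255512 (C = 16135/5112 - 48450*(-1/40206) = 16135*(1/5112) + 8075/6701 = 16135/5112 + 8075/6701 = 149400035/34255512 ≈ 4.3613)
(0*(46 + 69))/C = (0*(46 + 69))/(149400035/34255512) = (0*115)*(34255512/149400035) = 0*(34255512/149400035) = 0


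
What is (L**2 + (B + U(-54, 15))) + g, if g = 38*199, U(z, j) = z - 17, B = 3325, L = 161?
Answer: 36737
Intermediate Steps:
U(z, j) = -17 + z
g = 7562
(L**2 + (B + U(-54, 15))) + g = (161**2 + (3325 + (-17 - 54))) + 7562 = (25921 + (3325 - 71)) + 7562 = (25921 + 3254) + 7562 = 29175 + 7562 = 36737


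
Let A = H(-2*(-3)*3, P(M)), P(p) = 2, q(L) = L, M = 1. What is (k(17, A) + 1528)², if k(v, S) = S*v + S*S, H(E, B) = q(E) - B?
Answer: 4227136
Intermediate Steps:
H(E, B) = E - B
A = 16 (A = -2*(-3)*3 - 1*2 = 6*3 - 2 = 18 - 2 = 16)
k(v, S) = S² + S*v (k(v, S) = S*v + S² = S² + S*v)
(k(17, A) + 1528)² = (16*(16 + 17) + 1528)² = (16*33 + 1528)² = (528 + 1528)² = 2056² = 4227136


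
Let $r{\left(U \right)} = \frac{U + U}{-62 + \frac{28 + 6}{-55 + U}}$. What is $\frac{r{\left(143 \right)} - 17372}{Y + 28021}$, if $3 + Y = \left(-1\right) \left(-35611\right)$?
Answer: $- \frac{47108076}{172498219} \approx -0.27309$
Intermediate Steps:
$r{\left(U \right)} = \frac{2 U}{-62 + \frac{34}{-55 + U}}$
$Y = 35608$ ($Y = -3 - -35611 = -3 + 35611 = 35608$)
$\frac{r{\left(143 \right)} - 17372}{Y + 28021} = \frac{\frac{143 \left(55 - 143\right)}{-1722 + 31 \cdot 143} - 17372}{35608 + 28021} = \frac{\frac{143 \left(55 - 143\right)}{-1722 + 4433} - 17372}{63629} = \left(143 \cdot \frac{1}{2711} \left(-88\right) - 17372\right) \frac{1}{63629} = \left(- \frac{12584}{2711} - 17372\right) \frac{1}{63629} = \left(- \frac{47108076}{2711}\right) \frac{1}{63629} = - \frac{47108076}{172498219}$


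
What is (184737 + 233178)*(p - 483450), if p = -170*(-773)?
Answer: -147122796600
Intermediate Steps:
p = 131410
(184737 + 233178)*(p - 483450) = (184737 + 233178)*(131410 - 483450) = 417915*(-352040) = -147122796600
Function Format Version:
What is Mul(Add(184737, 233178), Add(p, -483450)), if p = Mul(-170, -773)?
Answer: -147122796600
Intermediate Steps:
p = 131410
Mul(Add(184737, 233178), Add(p, -483450)) = Mul(Add(184737, 233178), Add(131410, -483450)) = Mul(417915, -352040) = -147122796600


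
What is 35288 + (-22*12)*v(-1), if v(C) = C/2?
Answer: 35420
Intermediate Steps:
v(C) = C/2 (v(C) = C*(1/2) = C/2)
35288 + (-22*12)*v(-1) = 35288 + (-22*12)*((1/2)*(-1)) = 35288 - 264*(-1/2) = 35288 + 132 = 35420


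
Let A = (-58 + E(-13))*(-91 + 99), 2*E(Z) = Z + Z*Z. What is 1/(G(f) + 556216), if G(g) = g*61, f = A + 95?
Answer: 1/571771 ≈ 1.7490e-6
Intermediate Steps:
E(Z) = Z/2 + Z**2/2 (E(Z) = (Z + Z*Z)/2 = (Z + Z**2)/2 = Z/2 + Z**2/2)
A = 160 (A = (-58 + (1/2)*(-13)*(1 - 13))*(-91 + 99) = (-58 + (1/2)*(-13)*(-12))*8 = (-58 + 78)*8 = 20*8 = 160)
f = 255 (f = 160 + 95 = 255)
G(g) = 61*g
1/(G(f) + 556216) = 1/(61*255 + 556216) = 1/(15555 + 556216) = 1/571771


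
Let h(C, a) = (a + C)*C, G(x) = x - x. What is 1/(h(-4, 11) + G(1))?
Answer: -1/28 ≈ -0.035714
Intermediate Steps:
G(x) = 0
h(C, a) = C*(C + a) (h(C, a) = (C + a)*C = C*(C + a))
1/(h(-4, 11) + G(1)) = 1/(-4*(-4 + 11) + 0) = 1/(-4*7 + 0) = 1/(-28 + 0) = 1/(-28) = -1/28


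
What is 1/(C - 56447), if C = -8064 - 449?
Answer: -1/64960 ≈ -1.5394e-5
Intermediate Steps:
C = -8513
1/(C - 56447) = 1/(-8513 - 56447) = 1/(-64960) = -1/64960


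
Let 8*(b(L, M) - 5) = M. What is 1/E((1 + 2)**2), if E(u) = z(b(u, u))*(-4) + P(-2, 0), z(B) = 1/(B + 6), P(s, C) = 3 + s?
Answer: 97/65 ≈ 1.4923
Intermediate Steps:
b(L, M) = 5 + M/8
z(B) = 1/(6 + B)
E(u) = 1 - 4/(11 + u/8) (E(u) = -4/(6 + (5 + u/8)) + (3 - 2) = -4/(11 + u/8) + 1 = 1 - 4/(11 + u/8))
1/E((1 + 2)**2) = 1/((56 + (1 + 2)**2)/(88 + (1 + 2)**2)) = 1/((56 + 3**2)/(88 + 3**2)) = 1/((56 + 9)/(88 + 9)) = 1/(65/97) = 97/65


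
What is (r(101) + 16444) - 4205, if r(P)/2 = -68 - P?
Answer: 11901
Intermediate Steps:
r(P) = -136 - 2*P (r(P) = 2*(-68 - P) = -136 - 2*P)
(r(101) + 16444) - 4205 = ((-136 - 2*101) + 16444) - 4205 = ((-136 - 202) + 16444) - 4205 = (-338 + 16444) - 4205 = 16106 - 4205 = 11901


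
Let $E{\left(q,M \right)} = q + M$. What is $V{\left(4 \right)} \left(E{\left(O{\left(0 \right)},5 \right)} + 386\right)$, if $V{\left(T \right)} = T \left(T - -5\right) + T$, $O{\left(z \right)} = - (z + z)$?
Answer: $15640$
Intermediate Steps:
$O{\left(z \right)} = - 2 z$
$E{\left(q,M \right)} = M + q$
$V{\left(T \right)} = T + T \left(5 + T\right)$ ($V{\left(T \right)} = T \left(T + 5\right) + T = T \left(5 + T\right) + T = T + T \left(5 + T\right)$)
$V{\left(4 \right)} \left(E{\left(O{\left(0 \right)},5 \right)} + 386\right) = 4 \left(6 + 4\right) \left(\left(5 - 0\right) + 386\right) = 4 \cdot 10 \left(\left(5 + 0\right) + 386\right) = 40 \left(5 + 386\right) = 40 \cdot 391 = 15640$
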